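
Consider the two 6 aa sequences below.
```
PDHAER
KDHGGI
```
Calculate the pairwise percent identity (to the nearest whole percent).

33%

Mismatches at positions 1, 4, 5, 6 (1-based): 4 of 6.
Identical positions: 2/6 = 33.33% → 33%.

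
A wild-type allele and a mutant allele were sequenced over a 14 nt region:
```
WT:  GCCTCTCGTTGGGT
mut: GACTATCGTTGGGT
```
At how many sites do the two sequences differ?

2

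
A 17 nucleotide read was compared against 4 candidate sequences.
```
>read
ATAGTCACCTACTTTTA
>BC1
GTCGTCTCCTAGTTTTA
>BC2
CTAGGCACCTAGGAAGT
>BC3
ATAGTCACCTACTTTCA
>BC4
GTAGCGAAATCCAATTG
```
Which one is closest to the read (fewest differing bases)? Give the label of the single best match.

BC3

BC1 differs at 4 bases; BC2 differs at 8 bases; BC3 differs at 1 base; BC4 differs at 9 bases. The closest is BC3.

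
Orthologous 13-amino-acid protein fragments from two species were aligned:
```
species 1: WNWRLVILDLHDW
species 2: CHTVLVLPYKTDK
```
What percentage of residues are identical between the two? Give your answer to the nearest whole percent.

23%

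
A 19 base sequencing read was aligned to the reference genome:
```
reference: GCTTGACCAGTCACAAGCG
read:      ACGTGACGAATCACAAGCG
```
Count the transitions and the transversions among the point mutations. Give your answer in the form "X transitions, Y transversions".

2 transitions, 2 transversions

Mismatches (1-based):
site 1: G→A (purine→purine, transition)
site 3: T→G (pyrimidine→purine, transversion)
site 8: C→G (pyrimidine→purine, transversion)
site 10: G→A (purine→purine, transition)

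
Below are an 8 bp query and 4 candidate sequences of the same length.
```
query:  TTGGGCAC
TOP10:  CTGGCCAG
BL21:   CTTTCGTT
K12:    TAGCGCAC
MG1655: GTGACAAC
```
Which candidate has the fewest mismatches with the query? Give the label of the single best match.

K12

TOP10 differs at 3 bases; BL21 differs at 7 bases; K12 differs at 2 bases; MG1655 differs at 4 bases. The closest is K12.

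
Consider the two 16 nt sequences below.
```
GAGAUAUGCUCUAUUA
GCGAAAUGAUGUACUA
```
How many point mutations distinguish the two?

5

Mismatches (1-based): position 2: A→C; position 5: U→A; position 9: C→A; position 11: C→G; position 14: U→C.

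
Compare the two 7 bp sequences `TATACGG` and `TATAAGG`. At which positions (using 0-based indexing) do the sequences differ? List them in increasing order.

Scanning 0-based: 4: C/A.

4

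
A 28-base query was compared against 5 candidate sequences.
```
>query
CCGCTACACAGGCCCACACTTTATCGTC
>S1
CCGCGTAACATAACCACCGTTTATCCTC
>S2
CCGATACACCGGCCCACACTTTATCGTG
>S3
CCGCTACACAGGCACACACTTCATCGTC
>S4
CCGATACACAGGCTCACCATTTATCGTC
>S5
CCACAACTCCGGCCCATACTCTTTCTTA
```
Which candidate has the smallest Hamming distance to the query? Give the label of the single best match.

S3

S1 differs at 9 bases; S2 differs at 3 bases; S3 differs at 2 bases; S4 differs at 4 bases; S5 differs at 9 bases. The closest is S3.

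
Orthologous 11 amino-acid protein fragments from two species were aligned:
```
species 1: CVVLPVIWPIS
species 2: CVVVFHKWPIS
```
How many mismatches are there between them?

Comparing position by position, 4 residues differ: 4 (L/V), 5 (P/F), 6 (V/H), 7 (I/K).

4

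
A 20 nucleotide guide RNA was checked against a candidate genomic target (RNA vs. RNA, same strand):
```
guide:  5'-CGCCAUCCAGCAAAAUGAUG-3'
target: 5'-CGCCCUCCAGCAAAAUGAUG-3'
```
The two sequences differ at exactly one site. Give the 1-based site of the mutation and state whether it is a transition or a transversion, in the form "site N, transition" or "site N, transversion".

site 5, transversion

The sequences differ only at site 5: A→C (purine→pyrimidine), a transversion.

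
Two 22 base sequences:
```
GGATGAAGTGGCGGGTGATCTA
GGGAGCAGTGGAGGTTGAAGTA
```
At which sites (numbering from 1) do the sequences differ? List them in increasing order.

3, 4, 6, 12, 15, 19, 20

Scanning 1-based: 3: A/G; 4: T/A; 6: A/C; 12: C/A; 15: G/T; 19: T/A; 20: C/G.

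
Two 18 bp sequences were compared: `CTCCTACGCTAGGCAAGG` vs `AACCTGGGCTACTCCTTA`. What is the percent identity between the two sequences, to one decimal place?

10 positions differ (1, 2, 6, 7, 12, 13, 15, 16, 17, 18), so 8 of 18 match: 8/18 = 44.44%.

44.4%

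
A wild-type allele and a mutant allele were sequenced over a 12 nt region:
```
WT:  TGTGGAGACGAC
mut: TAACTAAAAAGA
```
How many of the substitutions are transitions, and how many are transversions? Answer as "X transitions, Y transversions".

Transitions (purine↔purine or pyrimidine↔pyrimidine): 2 G→A, 7 G→A, 10 G→A, 11 A→G.
Transversions (purine↔pyrimidine): 3 T→A, 4 G→C, 5 G→T, 9 C→A, 12 C→A.

4 transitions, 5 transversions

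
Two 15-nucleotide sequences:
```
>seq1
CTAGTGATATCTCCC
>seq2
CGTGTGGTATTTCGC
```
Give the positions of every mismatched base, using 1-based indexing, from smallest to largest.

2, 3, 7, 11, 14

Differences at position 2 (T→G), position 3 (A→T), position 7 (A→G), position 11 (C→T), position 14 (C→G).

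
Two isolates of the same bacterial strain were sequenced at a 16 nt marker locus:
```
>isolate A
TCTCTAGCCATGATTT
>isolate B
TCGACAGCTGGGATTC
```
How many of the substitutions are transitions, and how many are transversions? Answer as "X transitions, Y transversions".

4 transitions, 3 transversions

Mismatches (1-based):
site 3: T→G (pyrimidine→purine, transversion)
site 4: C→A (pyrimidine→purine, transversion)
site 5: T→C (pyrimidine→pyrimidine, transition)
site 9: C→T (pyrimidine→pyrimidine, transition)
site 10: A→G (purine→purine, transition)
site 11: T→G (pyrimidine→purine, transversion)
site 16: T→C (pyrimidine→pyrimidine, transition)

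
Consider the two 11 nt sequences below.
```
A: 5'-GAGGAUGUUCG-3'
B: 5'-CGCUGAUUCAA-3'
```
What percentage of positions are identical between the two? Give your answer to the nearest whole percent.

9%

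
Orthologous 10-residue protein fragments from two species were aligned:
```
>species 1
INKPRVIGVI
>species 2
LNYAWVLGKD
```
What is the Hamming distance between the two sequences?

7

Comparing position by position, 7 residues differ: 1 (I/L), 3 (K/Y), 4 (P/A), 5 (R/W), 7 (I/L), 9 (V/K), 10 (I/D).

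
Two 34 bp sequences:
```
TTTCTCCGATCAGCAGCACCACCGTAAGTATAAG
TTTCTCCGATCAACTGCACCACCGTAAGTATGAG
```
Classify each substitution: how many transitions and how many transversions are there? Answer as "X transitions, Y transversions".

Transitions (purine↔purine or pyrimidine↔pyrimidine): 13 G→A, 32 A→G.
Transversions (purine↔pyrimidine): 15 A→T.

2 transitions, 1 transversion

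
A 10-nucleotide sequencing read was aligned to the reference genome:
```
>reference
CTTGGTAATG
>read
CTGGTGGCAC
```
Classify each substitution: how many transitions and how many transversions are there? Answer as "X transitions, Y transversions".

1 transition, 6 transversions

Mismatches (1-based):
base 3: T→G (pyrimidine→purine, transversion)
base 5: G→T (purine→pyrimidine, transversion)
base 6: T→G (pyrimidine→purine, transversion)
base 7: A→G (purine→purine, transition)
base 8: A→C (purine→pyrimidine, transversion)
base 9: T→A (pyrimidine→purine, transversion)
base 10: G→C (purine→pyrimidine, transversion)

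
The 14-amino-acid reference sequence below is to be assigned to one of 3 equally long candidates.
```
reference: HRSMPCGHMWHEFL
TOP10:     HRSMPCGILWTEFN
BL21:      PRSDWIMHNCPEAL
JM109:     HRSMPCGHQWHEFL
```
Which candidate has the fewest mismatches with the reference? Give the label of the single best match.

JM109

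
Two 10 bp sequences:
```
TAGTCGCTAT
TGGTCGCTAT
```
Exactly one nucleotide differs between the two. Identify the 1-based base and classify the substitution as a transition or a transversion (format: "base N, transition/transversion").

Base 2 changes A→G. A is a purine and G is a purine, so this is a transition.

base 2, transition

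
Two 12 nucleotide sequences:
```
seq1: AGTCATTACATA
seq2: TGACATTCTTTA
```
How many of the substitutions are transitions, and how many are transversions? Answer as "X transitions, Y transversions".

Mismatches (1-based):
base 1: A→T (purine→pyrimidine, transversion)
base 3: T→A (pyrimidine→purine, transversion)
base 8: A→C (purine→pyrimidine, transversion)
base 9: C→T (pyrimidine→pyrimidine, transition)
base 10: A→T (purine→pyrimidine, transversion)

1 transition, 4 transversions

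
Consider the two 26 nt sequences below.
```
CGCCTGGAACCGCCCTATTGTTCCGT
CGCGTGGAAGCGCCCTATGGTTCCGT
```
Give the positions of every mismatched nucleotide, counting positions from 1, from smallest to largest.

Scanning 1-based: 4: C/G; 10: C/G; 19: T/G.

4, 10, 19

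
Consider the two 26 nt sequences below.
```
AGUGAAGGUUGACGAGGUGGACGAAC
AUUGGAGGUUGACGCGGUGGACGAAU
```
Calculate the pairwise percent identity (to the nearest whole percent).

85%

4 positions differ (2, 5, 15, 26), so 22 of 26 match: 22/26 = 84.62%.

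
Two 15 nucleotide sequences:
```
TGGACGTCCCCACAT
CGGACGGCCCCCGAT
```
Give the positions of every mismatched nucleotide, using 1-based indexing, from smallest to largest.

Differences at position 1 (T→C), position 7 (T→G), position 12 (A→C), position 13 (C→G).

1, 7, 12, 13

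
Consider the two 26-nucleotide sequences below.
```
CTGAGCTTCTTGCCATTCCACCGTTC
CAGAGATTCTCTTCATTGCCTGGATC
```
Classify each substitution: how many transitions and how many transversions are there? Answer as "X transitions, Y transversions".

Transitions (purine↔purine or pyrimidine↔pyrimidine): 11 T→C, 13 C→T, 21 C→T.
Transversions (purine↔pyrimidine): 2 T→A, 6 C→A, 12 G→T, 18 C→G, 20 A→C, 22 C→G, 24 T→A.

3 transitions, 7 transversions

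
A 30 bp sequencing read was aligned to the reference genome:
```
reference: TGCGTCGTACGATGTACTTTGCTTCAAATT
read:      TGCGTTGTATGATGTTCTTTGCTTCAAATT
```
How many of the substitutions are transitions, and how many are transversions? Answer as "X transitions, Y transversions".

2 transitions, 1 transversion

Transitions (purine↔purine or pyrimidine↔pyrimidine): 6 C→T, 10 C→T.
Transversions (purine↔pyrimidine): 16 A→T.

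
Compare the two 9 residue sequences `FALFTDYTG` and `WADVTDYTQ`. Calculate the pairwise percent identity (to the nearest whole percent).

Mismatches at positions 1, 3, 4, 9 (1-based): 4 of 9.
Identical positions: 5/9 = 55.56% → 56%.

56%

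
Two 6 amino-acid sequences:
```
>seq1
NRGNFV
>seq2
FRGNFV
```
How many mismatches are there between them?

1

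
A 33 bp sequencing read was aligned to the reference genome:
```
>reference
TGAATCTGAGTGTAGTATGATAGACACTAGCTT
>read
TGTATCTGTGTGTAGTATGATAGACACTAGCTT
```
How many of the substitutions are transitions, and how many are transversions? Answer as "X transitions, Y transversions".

Mismatches (1-based):
site 3: A→T (purine→pyrimidine, transversion)
site 9: A→T (purine→pyrimidine, transversion)

0 transitions, 2 transversions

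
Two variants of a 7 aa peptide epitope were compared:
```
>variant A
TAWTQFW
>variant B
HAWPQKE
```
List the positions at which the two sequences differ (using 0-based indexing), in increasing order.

Scanning 0-based: 0: T/H; 3: T/P; 5: F/K; 6: W/E.

0, 3, 5, 6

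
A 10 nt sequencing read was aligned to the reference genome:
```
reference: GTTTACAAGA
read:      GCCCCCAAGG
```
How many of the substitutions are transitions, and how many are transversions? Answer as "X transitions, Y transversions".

Transitions (purine↔purine or pyrimidine↔pyrimidine): 2 T→C, 3 T→C, 4 T→C, 10 A→G.
Transversions (purine↔pyrimidine): 5 A→C.

4 transitions, 1 transversion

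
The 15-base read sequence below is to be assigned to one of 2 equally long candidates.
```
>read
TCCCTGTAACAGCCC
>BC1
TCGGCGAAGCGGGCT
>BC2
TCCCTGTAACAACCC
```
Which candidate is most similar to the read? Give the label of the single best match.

BC2

BC1 differs at 8 bases; BC2 differs at 1 base. The closest is BC2.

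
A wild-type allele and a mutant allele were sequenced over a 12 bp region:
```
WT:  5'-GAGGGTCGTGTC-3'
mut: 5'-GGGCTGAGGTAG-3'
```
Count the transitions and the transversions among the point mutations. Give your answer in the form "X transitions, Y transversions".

Mismatches (1-based):
base 2: A→G (purine→purine, transition)
base 4: G→C (purine→pyrimidine, transversion)
base 5: G→T (purine→pyrimidine, transversion)
base 6: T→G (pyrimidine→purine, transversion)
base 7: C→A (pyrimidine→purine, transversion)
base 9: T→G (pyrimidine→purine, transversion)
base 10: G→T (purine→pyrimidine, transversion)
base 11: T→A (pyrimidine→purine, transversion)
base 12: C→G (pyrimidine→purine, transversion)

1 transition, 8 transversions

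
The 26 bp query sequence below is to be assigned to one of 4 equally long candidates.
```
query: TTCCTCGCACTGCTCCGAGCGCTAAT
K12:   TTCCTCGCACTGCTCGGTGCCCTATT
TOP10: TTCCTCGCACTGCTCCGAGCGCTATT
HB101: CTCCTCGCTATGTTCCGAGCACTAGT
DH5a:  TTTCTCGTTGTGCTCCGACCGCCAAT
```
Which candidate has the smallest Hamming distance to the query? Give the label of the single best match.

K12 differs at 4 bases; TOP10 differs at 1 base; HB101 differs at 6 bases; DH5a differs at 6 bases. The closest is TOP10.

TOP10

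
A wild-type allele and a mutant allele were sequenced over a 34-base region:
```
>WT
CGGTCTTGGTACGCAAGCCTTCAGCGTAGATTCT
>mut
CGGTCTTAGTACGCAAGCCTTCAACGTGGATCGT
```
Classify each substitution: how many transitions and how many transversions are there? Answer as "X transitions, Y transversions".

Transitions (purine↔purine or pyrimidine↔pyrimidine): 8 G→A, 24 G→A, 28 A→G, 32 T→C.
Transversions (purine↔pyrimidine): 33 C→G.

4 transitions, 1 transversion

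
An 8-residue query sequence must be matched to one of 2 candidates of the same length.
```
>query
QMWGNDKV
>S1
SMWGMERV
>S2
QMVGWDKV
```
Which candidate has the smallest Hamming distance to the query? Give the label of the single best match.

S2

S1 differs at 4 residues; S2 differs at 2 residues. The closest is S2.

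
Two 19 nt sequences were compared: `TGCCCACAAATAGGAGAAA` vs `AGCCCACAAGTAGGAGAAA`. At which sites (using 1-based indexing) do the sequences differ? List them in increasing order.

1, 10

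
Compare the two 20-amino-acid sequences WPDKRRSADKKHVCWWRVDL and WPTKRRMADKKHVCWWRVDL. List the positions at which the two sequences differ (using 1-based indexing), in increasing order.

Differences at position 3 (D→T), position 7 (S→M).

3, 7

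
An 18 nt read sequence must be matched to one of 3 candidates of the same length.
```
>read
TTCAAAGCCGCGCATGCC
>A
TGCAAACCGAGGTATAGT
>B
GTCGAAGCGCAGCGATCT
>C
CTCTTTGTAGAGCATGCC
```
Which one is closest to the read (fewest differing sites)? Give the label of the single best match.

C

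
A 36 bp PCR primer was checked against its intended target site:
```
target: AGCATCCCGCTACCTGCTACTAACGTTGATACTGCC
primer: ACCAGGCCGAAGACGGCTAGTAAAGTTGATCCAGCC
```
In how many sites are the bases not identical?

The sequences differ at sites 2, 5, 6, 10, 11, 12, 13, 15, 20, 24, 31, 33 (1-based) — 12 in total.

12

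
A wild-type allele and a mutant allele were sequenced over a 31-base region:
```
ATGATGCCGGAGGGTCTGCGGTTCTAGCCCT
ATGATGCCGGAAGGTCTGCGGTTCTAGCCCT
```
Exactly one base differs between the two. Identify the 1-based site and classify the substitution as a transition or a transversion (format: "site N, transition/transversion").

site 12, transition

Site 12 changes G→A. G is a purine and A is a purine, so this is a transition.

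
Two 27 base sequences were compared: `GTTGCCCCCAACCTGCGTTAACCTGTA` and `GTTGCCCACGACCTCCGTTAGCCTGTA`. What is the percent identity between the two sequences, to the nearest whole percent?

Mismatches at positions 8, 10, 15, 21 (1-based): 4 of 27.
Identical positions: 23/27 = 85.19% → 85%.

85%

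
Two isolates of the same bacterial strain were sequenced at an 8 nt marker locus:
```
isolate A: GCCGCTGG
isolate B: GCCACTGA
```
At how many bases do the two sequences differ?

2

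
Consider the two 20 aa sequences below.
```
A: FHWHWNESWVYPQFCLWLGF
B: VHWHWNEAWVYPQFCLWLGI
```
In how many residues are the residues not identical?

3

Comparing position by position, 3 residues differ: 1 (F/V), 8 (S/A), 20 (F/I).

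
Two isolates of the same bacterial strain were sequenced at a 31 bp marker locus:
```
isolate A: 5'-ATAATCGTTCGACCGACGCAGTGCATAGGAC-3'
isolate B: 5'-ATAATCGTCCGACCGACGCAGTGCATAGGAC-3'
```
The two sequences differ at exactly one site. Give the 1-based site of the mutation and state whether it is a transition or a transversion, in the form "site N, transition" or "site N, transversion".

site 9, transition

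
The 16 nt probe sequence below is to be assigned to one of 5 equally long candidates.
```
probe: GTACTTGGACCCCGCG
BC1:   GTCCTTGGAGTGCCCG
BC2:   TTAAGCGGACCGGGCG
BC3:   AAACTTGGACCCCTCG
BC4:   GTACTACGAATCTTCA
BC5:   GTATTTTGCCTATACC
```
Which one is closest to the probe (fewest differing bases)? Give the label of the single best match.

BC3

BC1 differs at 5 bases; BC2 differs at 6 bases; BC3 differs at 3 bases; BC4 differs at 7 bases; BC5 differs at 8 bases. The closest is BC3.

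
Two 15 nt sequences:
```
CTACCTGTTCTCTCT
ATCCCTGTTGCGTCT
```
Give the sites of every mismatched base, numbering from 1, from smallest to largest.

1, 3, 10, 11, 12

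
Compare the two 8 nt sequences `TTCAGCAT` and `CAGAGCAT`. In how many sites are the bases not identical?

3

The sequences differ at sites 1, 2, 3 (1-based) — 3 in total.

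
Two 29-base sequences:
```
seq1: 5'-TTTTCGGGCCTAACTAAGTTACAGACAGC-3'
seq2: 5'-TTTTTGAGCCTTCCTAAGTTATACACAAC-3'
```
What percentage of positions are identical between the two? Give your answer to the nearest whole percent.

7 positions differ (5, 7, 12, 13, 22, 24, 28), so 22 of 29 match: 22/29 = 75.86%.

76%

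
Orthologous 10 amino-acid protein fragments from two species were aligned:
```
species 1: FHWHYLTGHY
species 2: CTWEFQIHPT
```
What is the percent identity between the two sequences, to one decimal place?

10.0%

Mismatches at positions 1, 2, 4, 5, 6, 7, 8, 9, 10 (1-based): 9 of 10.
Identical positions: 1/10 = 10% → 10.0%.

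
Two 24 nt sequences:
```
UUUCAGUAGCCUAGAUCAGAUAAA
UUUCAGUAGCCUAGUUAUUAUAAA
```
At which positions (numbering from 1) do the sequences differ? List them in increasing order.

15, 17, 18, 19

Scanning 1-based: 15: A/U; 17: C/A; 18: A/U; 19: G/U.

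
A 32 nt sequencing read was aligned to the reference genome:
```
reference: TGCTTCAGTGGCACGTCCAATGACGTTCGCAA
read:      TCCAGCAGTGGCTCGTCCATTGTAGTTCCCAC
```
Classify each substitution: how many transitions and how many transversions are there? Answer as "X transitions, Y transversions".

0 transitions, 9 transversions

Transitions (purine↔purine or pyrimidine↔pyrimidine): none.
Transversions (purine↔pyrimidine): 2 G→C, 4 T→A, 5 T→G, 13 A→T, 20 A→T, 23 A→T, 24 C→A, 29 G→C, 32 A→C.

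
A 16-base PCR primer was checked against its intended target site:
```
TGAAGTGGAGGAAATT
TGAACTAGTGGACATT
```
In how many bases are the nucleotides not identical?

4

Comparing position by position, 4 bases differ: 5 (G/C), 7 (G/A), 9 (A/T), 13 (A/C).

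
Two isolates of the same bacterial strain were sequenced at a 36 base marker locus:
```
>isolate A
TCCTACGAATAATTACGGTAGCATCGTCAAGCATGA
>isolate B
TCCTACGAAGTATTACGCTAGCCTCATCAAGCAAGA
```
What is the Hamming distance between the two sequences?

The sequences differ at positions 10, 11, 18, 23, 26, 34 (1-based) — 6 in total.

6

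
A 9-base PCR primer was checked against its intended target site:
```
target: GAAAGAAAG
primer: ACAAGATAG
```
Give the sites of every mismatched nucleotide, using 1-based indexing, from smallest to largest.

Scanning 1-based: 1: G/A; 2: A/C; 7: A/T.

1, 2, 7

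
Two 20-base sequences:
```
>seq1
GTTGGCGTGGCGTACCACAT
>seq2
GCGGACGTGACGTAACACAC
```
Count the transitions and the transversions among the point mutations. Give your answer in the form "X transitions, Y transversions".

4 transitions, 2 transversions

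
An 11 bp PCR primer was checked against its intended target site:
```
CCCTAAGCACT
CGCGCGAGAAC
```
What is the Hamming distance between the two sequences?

The sequences differ at bases 2, 4, 5, 6, 7, 8, 10, 11 (1-based) — 8 in total.

8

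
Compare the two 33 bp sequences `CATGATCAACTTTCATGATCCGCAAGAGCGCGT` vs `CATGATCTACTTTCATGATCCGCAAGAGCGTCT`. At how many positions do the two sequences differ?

The sequences differ at positions 8, 31, 32 (1-based) — 3 in total.

3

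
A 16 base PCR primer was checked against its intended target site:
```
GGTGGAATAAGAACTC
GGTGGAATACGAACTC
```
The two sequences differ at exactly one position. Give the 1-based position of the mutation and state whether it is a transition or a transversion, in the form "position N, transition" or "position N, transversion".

Position 10 changes A→C. A is a purine and C is a pyrimidine, so this is a transversion.

position 10, transversion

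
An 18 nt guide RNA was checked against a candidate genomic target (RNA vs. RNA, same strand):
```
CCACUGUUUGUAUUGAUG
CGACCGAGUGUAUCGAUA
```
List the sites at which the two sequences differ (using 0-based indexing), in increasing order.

1, 4, 6, 7, 13, 17

Scanning 0-based: 1: C/G; 4: U/C; 6: U/A; 7: U/G; 13: U/C; 17: G/A.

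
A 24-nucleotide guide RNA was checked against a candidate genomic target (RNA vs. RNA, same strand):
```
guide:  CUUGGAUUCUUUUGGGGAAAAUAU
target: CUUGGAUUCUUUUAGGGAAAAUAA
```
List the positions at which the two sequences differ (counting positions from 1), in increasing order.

14, 24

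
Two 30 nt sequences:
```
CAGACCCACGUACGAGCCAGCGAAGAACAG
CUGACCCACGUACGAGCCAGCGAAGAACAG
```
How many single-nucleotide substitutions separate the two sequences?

Mismatches (1-based): position 2: A→U.

1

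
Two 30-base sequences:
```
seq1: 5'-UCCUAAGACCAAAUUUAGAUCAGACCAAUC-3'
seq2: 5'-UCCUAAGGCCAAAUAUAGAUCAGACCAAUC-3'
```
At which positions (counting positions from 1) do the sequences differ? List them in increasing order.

8, 15

Differences at position 8 (A→G), position 15 (U→A).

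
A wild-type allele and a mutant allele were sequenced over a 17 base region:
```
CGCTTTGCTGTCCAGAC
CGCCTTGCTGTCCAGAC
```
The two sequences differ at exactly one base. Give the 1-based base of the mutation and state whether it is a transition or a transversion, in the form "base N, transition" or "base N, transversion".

Base 4 changes T→C. T is a pyrimidine and C is a pyrimidine, so this is a transition.

base 4, transition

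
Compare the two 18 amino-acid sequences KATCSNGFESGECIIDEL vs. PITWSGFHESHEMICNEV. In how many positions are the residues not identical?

11

Comparing position by position, 11 positions differ: 1 (K/P), 2 (A/I), 4 (C/W), 6 (N/G), 7 (G/F), 8 (F/H), 11 (G/H), 13 (C/M), 15 (I/C), 16 (D/N), 18 (L/V).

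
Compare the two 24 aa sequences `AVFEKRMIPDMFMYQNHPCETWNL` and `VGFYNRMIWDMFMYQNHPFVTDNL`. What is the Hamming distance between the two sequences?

8

Comparing position by position, 8 residues differ: 1 (A/V), 2 (V/G), 4 (E/Y), 5 (K/N), 9 (P/W), 19 (C/F), 20 (E/V), 22 (W/D).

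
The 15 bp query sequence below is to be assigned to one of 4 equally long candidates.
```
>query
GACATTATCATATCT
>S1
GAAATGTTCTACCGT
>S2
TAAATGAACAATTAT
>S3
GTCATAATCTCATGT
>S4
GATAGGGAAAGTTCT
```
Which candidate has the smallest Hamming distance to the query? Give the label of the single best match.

S3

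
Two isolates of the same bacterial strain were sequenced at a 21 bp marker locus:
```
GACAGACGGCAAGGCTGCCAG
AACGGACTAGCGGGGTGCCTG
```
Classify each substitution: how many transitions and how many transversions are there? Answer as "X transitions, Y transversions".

Transitions (purine↔purine or pyrimidine↔pyrimidine): 1 G→A, 4 A→G, 9 G→A, 12 A→G.
Transversions (purine↔pyrimidine): 8 G→T, 10 C→G, 11 A→C, 15 C→G, 20 A→T.

4 transitions, 5 transversions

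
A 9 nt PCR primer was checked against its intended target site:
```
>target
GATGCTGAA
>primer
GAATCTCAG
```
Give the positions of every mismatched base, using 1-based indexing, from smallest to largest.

Differences at position 3 (T→A), position 4 (G→T), position 7 (G→C), position 9 (A→G).

3, 4, 7, 9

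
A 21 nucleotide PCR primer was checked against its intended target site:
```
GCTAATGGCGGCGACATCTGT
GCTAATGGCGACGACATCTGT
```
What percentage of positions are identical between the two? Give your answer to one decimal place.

1 position differs (11), so 20 of 21 match: 20/21 = 95.24%.

95.2%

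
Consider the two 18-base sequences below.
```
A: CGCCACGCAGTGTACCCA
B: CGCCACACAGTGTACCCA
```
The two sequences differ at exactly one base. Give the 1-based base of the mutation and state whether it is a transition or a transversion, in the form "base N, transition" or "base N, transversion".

Base 7 changes G→A. G is a purine and A is a purine, so this is a transition.

base 7, transition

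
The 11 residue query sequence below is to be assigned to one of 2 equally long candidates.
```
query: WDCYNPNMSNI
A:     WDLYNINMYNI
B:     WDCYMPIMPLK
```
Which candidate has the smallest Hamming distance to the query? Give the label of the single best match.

A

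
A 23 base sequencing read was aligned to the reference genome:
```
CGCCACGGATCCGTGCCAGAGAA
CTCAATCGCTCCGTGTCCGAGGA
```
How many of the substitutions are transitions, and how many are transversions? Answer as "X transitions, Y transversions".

Transitions (purine↔purine or pyrimidine↔pyrimidine): 6 C→T, 16 C→T, 22 A→G.
Transversions (purine↔pyrimidine): 2 G→T, 4 C→A, 7 G→C, 9 A→C, 18 A→C.

3 transitions, 5 transversions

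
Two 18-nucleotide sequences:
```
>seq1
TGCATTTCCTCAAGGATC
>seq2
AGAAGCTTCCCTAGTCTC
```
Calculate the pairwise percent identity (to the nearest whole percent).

9 positions differ (1, 3, 5, 6, 8, 10, 12, 15, 16), so 9 of 18 match: 9/18 = 50%.

50%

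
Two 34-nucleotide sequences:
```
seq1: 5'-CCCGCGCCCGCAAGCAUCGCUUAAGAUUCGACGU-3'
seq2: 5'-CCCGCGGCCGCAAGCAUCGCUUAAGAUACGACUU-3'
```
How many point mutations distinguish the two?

3

Comparing position by position, 3 sites differ: 7 (C/G), 28 (U/A), 33 (G/U).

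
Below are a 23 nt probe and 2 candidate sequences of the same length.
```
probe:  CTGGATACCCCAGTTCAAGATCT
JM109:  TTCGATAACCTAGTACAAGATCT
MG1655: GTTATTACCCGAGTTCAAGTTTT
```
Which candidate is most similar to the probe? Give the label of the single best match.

JM109 differs at 5 bases; MG1655 differs at 7 bases. The closest is JM109.

JM109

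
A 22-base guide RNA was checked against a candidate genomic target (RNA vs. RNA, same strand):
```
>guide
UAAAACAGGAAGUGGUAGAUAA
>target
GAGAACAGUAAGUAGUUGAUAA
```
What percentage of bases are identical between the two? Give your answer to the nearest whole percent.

Mismatches at positions 1, 3, 9, 14, 17 (1-based): 5 of 22.
Identical positions: 17/22 = 77.27% → 77%.

77%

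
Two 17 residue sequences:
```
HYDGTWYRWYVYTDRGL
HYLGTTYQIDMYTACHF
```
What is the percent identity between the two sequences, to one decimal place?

41.2%

10 positions differ (3, 6, 8, 9, 10, 11, 14, 15, 16, 17), so 7 of 17 match: 7/17 = 41.18%.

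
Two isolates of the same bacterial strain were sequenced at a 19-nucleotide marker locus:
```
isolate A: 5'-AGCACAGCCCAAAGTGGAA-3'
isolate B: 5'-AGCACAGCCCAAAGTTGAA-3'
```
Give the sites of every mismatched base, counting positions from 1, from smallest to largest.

16

Differences at site 16 (G→T).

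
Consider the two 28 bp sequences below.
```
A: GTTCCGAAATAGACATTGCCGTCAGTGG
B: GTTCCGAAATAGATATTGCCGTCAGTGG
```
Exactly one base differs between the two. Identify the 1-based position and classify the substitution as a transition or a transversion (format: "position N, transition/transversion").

Position 14 changes C→T. C is a pyrimidine and T is a pyrimidine, so this is a transition.

position 14, transition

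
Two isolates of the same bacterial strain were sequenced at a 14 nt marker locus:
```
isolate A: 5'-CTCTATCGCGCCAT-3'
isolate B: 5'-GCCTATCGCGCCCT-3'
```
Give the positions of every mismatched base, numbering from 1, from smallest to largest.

1, 2, 13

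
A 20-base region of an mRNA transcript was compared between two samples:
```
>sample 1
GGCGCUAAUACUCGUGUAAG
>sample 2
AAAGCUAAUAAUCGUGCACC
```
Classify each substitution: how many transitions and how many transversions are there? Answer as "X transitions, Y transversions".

3 transitions, 4 transversions

Mismatches (1-based):
base 1: G→A (purine→purine, transition)
base 2: G→A (purine→purine, transition)
base 3: C→A (pyrimidine→purine, transversion)
base 11: C→A (pyrimidine→purine, transversion)
base 17: U→C (pyrimidine→pyrimidine, transition)
base 19: A→C (purine→pyrimidine, transversion)
base 20: G→C (purine→pyrimidine, transversion)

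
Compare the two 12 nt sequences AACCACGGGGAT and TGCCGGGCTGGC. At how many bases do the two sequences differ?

Comparing position by position, 8 bases differ: 1 (A/T), 2 (A/G), 5 (A/G), 6 (C/G), 8 (G/C), 9 (G/T), 11 (A/G), 12 (T/C).

8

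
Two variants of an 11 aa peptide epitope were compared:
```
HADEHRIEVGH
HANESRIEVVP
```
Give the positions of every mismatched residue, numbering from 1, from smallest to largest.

Scanning 1-based: 3: D/N; 5: H/S; 10: G/V; 11: H/P.

3, 5, 10, 11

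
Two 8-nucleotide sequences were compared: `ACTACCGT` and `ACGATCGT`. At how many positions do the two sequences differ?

Mismatches (1-based): position 3: T→G; position 5: C→T.

2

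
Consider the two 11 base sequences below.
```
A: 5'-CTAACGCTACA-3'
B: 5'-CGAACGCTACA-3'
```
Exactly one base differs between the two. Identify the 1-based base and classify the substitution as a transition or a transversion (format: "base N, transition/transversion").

The sequences differ only at base 2: T→G (pyrimidine→purine), a transversion.

base 2, transversion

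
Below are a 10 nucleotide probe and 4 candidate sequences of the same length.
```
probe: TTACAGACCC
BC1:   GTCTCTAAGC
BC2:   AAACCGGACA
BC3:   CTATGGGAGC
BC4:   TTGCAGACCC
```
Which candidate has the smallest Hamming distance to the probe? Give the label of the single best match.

Hamming distances to probe — BC1: 7; BC2: 6; BC3: 6; BC4: 1.
Smallest is BC4 with 1 mismatch.

BC4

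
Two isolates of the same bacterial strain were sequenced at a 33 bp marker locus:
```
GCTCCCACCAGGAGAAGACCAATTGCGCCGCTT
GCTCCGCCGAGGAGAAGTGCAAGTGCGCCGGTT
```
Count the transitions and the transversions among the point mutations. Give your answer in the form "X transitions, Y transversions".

0 transitions, 7 transversions

Mismatches (1-based):
base 6: C→G (pyrimidine→purine, transversion)
base 7: A→C (purine→pyrimidine, transversion)
base 9: C→G (pyrimidine→purine, transversion)
base 18: A→T (purine→pyrimidine, transversion)
base 19: C→G (pyrimidine→purine, transversion)
base 23: T→G (pyrimidine→purine, transversion)
base 31: C→G (pyrimidine→purine, transversion)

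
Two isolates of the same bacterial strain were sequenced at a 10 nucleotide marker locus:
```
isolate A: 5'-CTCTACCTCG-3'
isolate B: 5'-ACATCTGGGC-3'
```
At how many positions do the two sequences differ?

9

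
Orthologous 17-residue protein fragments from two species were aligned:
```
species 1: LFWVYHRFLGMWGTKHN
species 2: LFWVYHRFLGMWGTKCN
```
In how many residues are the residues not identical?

1

Comparing position by position, 1 residue differs: 16 (H/C).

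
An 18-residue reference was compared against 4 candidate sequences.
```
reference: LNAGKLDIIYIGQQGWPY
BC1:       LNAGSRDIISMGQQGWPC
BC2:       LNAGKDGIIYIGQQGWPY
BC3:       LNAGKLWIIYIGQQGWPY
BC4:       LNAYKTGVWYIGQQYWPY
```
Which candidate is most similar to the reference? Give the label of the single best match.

BC3

BC1 differs at 5 positions; BC2 differs at 2 positions; BC3 differs at 1 position; BC4 differs at 6 positions. The closest is BC3.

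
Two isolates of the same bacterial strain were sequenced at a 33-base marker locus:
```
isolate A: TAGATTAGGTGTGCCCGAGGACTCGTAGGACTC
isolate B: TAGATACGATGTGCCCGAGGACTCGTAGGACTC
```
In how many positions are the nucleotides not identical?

3

The sequences differ at positions 6, 7, 9 (1-based) — 3 in total.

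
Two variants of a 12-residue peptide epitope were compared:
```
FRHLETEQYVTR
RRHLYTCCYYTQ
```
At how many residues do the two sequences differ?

Mismatches (1-based): residue 1: F→R; residue 5: E→Y; residue 7: E→C; residue 8: Q→C; residue 10: V→Y; residue 12: R→Q.

6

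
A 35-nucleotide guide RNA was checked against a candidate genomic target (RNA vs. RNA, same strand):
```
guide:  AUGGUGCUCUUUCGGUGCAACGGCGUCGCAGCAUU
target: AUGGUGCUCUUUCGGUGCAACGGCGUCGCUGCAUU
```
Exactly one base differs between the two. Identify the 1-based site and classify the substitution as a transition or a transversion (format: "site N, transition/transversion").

site 30, transversion

Site 30 changes A→U. A is a purine and U is a pyrimidine, so this is a transversion.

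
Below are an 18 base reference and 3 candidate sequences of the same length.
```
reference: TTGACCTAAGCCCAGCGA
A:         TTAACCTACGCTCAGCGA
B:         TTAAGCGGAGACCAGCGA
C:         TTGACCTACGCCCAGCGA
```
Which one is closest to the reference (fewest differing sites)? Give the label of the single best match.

A differs at 3 sites; B differs at 5 sites; C differs at 1 site. The closest is C.

C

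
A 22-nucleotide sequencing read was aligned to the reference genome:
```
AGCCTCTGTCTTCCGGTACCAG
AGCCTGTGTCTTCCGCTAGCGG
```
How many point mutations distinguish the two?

The sequences differ at sites 6, 16, 19, 21 (1-based) — 4 in total.

4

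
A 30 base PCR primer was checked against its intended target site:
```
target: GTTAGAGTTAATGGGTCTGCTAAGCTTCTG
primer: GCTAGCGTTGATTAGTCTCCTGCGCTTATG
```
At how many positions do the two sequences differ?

9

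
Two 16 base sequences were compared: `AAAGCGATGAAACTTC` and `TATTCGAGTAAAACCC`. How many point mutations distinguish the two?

8

Comparing position by position, 8 positions differ: 1 (A/T), 3 (A/T), 4 (G/T), 8 (T/G), 9 (G/T), 13 (C/A), 14 (T/C), 15 (T/C).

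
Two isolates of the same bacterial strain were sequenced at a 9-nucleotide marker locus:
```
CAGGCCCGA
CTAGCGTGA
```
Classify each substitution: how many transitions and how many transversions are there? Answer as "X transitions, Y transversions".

2 transitions, 2 transversions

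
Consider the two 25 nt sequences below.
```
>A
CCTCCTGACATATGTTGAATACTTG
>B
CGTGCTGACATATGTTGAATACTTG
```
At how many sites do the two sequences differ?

2

Mismatches (1-based): site 2: C→G; site 4: C→G.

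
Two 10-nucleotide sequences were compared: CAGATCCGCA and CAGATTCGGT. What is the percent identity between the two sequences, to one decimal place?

70.0%

3 positions differ (6, 9, 10), so 7 of 10 match: 7/10 = 70%.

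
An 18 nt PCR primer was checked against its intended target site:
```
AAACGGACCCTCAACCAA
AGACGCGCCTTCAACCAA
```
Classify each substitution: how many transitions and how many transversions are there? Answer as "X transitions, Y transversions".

Transitions (purine↔purine or pyrimidine↔pyrimidine): 2 A→G, 7 A→G, 10 C→T.
Transversions (purine↔pyrimidine): 6 G→C.

3 transitions, 1 transversion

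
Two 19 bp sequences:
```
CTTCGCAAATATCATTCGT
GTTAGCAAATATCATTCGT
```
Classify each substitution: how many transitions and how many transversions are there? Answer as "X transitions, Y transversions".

0 transitions, 2 transversions

Transitions (purine↔purine or pyrimidine↔pyrimidine): none.
Transversions (purine↔pyrimidine): 1 C→G, 4 C→A.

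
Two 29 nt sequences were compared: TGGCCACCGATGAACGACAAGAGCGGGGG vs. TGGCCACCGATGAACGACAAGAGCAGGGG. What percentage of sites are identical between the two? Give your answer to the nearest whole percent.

Mismatch at position 25 (1-based): 1 of 29.
Identical positions: 28/29 = 96.55% → 97%.

97%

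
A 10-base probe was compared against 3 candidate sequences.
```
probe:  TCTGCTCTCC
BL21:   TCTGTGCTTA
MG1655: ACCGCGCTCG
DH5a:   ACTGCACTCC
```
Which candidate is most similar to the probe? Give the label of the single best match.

DH5a

BL21 differs at 4 positions; MG1655 differs at 4 positions; DH5a differs at 2 positions. The closest is DH5a.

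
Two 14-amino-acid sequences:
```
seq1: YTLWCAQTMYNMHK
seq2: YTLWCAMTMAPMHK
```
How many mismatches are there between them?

The sequences differ at positions 7, 10, 11 (1-based) — 3 in total.

3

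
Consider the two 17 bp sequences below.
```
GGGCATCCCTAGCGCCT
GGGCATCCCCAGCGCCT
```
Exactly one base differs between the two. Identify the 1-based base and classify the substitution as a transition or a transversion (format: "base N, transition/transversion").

base 10, transition

Base 10 changes T→C. T is a pyrimidine and C is a pyrimidine, so this is a transition.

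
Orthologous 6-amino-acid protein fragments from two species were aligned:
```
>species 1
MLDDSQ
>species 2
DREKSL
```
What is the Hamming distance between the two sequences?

Mismatches (1-based): residue 1: M→D; residue 2: L→R; residue 3: D→E; residue 4: D→K; residue 6: Q→L.

5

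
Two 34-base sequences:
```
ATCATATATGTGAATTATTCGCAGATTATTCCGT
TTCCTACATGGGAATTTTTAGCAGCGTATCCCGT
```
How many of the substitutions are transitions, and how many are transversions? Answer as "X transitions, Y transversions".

2 transitions, 7 transversions

Transitions (purine↔purine or pyrimidine↔pyrimidine): 7 T→C, 30 T→C.
Transversions (purine↔pyrimidine): 1 A→T, 4 A→C, 11 T→G, 17 A→T, 20 C→A, 25 A→C, 26 T→G.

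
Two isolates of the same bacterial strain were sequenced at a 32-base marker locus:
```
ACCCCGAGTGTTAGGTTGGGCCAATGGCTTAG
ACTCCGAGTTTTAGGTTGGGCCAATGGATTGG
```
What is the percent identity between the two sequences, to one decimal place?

87.5%

4 positions differ (3, 10, 28, 31), so 28 of 32 match: 28/32 = 87.5%.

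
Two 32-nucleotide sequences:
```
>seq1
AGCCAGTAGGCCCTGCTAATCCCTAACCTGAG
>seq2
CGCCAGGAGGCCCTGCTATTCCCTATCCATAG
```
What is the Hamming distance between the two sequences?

The sequences differ at sites 1, 7, 19, 26, 29, 30 (1-based) — 6 in total.

6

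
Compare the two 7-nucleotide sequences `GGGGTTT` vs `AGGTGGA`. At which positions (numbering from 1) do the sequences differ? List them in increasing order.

1, 4, 5, 6, 7

Differences at position 1 (G→A), position 4 (G→T), position 5 (T→G), position 6 (T→G), position 7 (T→A).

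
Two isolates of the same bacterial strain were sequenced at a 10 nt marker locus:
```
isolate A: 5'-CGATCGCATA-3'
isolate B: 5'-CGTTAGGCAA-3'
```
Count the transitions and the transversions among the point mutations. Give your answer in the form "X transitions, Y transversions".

Transitions (purine↔purine or pyrimidine↔pyrimidine): none.
Transversions (purine↔pyrimidine): 3 A→T, 5 C→A, 7 C→G, 8 A→C, 9 T→A.

0 transitions, 5 transversions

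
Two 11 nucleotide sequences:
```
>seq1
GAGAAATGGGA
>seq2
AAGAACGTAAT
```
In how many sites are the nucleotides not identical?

7

Mismatches (1-based): site 1: G→A; site 6: A→C; site 7: T→G; site 8: G→T; site 9: G→A; site 10: G→A; site 11: A→T.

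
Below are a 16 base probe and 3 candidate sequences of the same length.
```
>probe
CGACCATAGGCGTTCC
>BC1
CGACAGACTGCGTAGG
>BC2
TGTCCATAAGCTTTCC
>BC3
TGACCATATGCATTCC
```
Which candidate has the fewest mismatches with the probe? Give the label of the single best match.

Hamming distances to probe — BC1: 8; BC2: 4; BC3: 3.
Smallest is BC3 with 3 mismatches.

BC3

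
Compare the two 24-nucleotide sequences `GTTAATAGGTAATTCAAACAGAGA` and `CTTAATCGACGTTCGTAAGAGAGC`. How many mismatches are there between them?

The sequences differ at bases 1, 7, 9, 10, 11, 12, 14, 15, 16, 19, 24 (1-based) — 11 in total.

11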